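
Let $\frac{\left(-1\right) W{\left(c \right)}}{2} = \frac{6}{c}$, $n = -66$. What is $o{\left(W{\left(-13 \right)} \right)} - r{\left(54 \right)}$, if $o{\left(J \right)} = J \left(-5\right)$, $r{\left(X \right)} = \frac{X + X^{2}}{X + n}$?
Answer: $\frac{6315}{26} \approx 242.88$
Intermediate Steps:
$r{\left(X \right)} = \frac{X + X^{2}}{-66 + X}$ ($r{\left(X \right)} = \frac{X + X^{2}}{X - 66} = \frac{X + X^{2}}{-66 + X}$)
$W{\left(c \right)} = - \frac{12}{c}$ ($W{\left(c \right)} = - 2 \frac{6}{c} = - \frac{12}{c}$)
$o{\left(J \right)} = - 5 J$
$o{\left(W{\left(-13 \right)} \right)} - r{\left(54 \right)} = - 5 \left(- \frac{12}{-13}\right) - \frac{54 \left(1 + 54\right)}{-66 + 54} = - 5 \left(\left(-12\right) \left(- \frac{1}{13}\right)\right) - 54 \frac{1}{-12} \cdot 55 = \left(-5\right) \frac{12}{13} - 54 \left(- \frac{1}{12}\right) 55 = - \frac{60}{13} - - \frac{495}{2} = - \frac{60}{13} + \frac{495}{2} = \frac{6315}{26}$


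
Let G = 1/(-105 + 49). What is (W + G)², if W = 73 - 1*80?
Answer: 154449/3136 ≈ 49.250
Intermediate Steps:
G = -1/56 (G = 1/(-56) = -1/56 ≈ -0.017857)
W = -7 (W = 73 - 80 = -7)
(W + G)² = (-7 - 1/56)² = (-393/56)² = 154449/3136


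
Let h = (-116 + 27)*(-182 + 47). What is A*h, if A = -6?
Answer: -72090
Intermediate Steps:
h = 12015 (h = -89*(-135) = 12015)
A*h = -6*12015 = -72090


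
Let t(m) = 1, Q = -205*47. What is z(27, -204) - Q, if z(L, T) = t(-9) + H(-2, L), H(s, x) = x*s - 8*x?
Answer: 9366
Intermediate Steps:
Q = -9635
H(s, x) = -8*x + s*x (H(s, x) = s*x - 8*x = -8*x + s*x)
z(L, T) = 1 - 10*L (z(L, T) = 1 + L*(-8 - 2) = 1 + L*(-10) = 1 - 10*L)
z(27, -204) - Q = (1 - 10*27) - 1*(-9635) = (1 - 270) + 9635 = -269 + 9635 = 9366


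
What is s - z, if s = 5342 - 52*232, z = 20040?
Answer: -26762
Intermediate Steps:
s = -6722 (s = 5342 - 12064 = -6722)
s - z = -6722 - 1*20040 = -6722 - 20040 = -26762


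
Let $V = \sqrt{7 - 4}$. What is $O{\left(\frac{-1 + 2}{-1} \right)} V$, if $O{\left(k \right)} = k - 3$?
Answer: $- 4 \sqrt{3} \approx -6.9282$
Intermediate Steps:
$V = \sqrt{3} \approx 1.732$
$O{\left(k \right)} = -3 + k$
$O{\left(\frac{-1 + 2}{-1} \right)} V = \left(-3 + \frac{-1 + 2}{-1}\right) \sqrt{3} = \left(-3 + 1 \left(-1\right)\right) \sqrt{3} = \left(-3 - 1\right) \sqrt{3} = - 4 \sqrt{3}$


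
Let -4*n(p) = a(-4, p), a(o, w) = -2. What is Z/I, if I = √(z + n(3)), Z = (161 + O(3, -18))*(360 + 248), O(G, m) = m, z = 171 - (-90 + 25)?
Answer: 7904*√946/43 ≈ 5653.6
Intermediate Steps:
n(p) = ½ (n(p) = -¼*(-2) = ½)
z = 236 (z = 171 - 1*(-65) = 171 + 65 = 236)
Z = 86944 (Z = (161 - 18)*(360 + 248) = 143*608 = 86944)
I = √946/2 (I = √(236 + ½) = √(473/2) = √946/2 ≈ 15.379)
Z/I = 86944/((√946/2)) = 86944*(√946/473) = 7904*√946/43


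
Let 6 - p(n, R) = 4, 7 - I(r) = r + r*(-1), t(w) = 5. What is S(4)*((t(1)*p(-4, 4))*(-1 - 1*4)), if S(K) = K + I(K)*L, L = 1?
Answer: -550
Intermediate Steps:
I(r) = 7 (I(r) = 7 - (r + r*(-1)) = 7 - (r - r) = 7 - 1*0 = 7 + 0 = 7)
p(n, R) = 2 (p(n, R) = 6 - 1*4 = 6 - 4 = 2)
S(K) = 7 + K (S(K) = K + 7*1 = K + 7 = 7 + K)
S(4)*((t(1)*p(-4, 4))*(-1 - 1*4)) = (7 + 4)*((5*2)*(-1 - 1*4)) = 11*(10*(-1 - 4)) = 11*(10*(-5)) = 11*(-50) = -550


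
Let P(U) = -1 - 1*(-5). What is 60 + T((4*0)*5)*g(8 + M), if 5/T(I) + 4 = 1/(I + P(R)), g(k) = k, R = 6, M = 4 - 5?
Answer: 152/3 ≈ 50.667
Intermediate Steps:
M = -1
P(U) = 4 (P(U) = -1 + 5 = 4)
T(I) = 5/(-4 + 1/(4 + I)) (T(I) = 5/(-4 + 1/(I + 4)) = 5/(-4 + 1/(4 + I)))
60 + T((4*0)*5)*g(8 + M) = 60 + (5*(-4 - 4*0*5)/(15 + 4*((4*0)*5)))*(8 - 1) = 60 + (5*(-4 - 0*5)/(15 + 4*(0*5)))*7 = 60 + (5*(-4 - 1*0)/(15 + 4*0))*7 = 60 + (5*(-4 + 0)/(15 + 0))*7 = 60 + (5*(-4)/15)*7 = 60 + (5*(1/15)*(-4))*7 = 60 - 4/3*7 = 60 - 28/3 = 152/3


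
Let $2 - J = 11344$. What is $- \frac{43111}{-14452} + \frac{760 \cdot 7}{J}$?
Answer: $\frac{206040161}{81957292} \approx 2.514$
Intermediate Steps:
$J = -11342$ ($J = 2 - 11344 = -11342$)
$- \frac{43111}{-14452} + \frac{760 \cdot 7}{J} = - \frac{43111}{-14452} + \frac{760 \cdot 7}{-11342} = \left(-43111\right) \left(- \frac{1}{14452}\right) + 5320 \left(- \frac{1}{11342}\right) = \frac{43111}{14452} - \frac{2660}{5671} = \frac{206040161}{81957292}$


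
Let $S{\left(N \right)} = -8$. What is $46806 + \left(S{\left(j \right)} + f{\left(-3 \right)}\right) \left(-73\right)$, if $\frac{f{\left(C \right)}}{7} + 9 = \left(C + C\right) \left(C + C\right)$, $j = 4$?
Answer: $33593$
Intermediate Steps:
$f{\left(C \right)} = -63 + 28 C^{2}$ ($f{\left(C \right)} = -63 + 7 \left(C + C\right) \left(C + C\right) = -63 + 7 \cdot 2 C 2 C = -63 + 7 \cdot 4 C^{2} = -63 + 28 C^{2}$)
$46806 + \left(S{\left(j \right)} + f{\left(-3 \right)}\right) \left(-73\right) = 46806 + \left(-8 - \left(63 - 28 \left(-3\right)^{2}\right)\right) \left(-73\right) = 46806 + \left(-8 + \left(-63 + 28 \cdot 9\right)\right) \left(-73\right) = 46806 + \left(-8 + \left(-63 + 252\right)\right) \left(-73\right) = 46806 + \left(-8 + 189\right) \left(-73\right) = 46806 + 181 \left(-73\right) = 46806 - 13213 = 33593$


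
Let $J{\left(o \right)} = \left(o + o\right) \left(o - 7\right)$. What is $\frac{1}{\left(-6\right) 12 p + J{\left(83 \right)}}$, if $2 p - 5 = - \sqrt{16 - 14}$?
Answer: $\frac{3109}{38662876} - \frac{9 \sqrt{2}}{38662876} \approx 8.0084 \cdot 10^{-5}$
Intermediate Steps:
$J{\left(o \right)} = 2 o \left(-7 + o\right)$
$p = \frac{5}{2} - \frac{\sqrt{2}}{2}$ ($p = \frac{5}{2} + \frac{\left(-1\right) \sqrt{16 - 14}}{2} = \frac{5}{2} + \frac{\left(-1\right) \sqrt{2}}{2} = \frac{5}{2} - \frac{\sqrt{2}}{2} \approx 1.7929$)
$\frac{1}{\left(-6\right) 12 p + J{\left(83 \right)}} = \frac{1}{\left(-6\right) 12 \left(\frac{5}{2} - \frac{\sqrt{2}}{2}\right) + 2 \cdot 83 \left(-7 + 83\right)} = \frac{1}{- 72 \left(\frac{5}{2} - \frac{\sqrt{2}}{2}\right) + 2 \cdot 83 \cdot 76} = \frac{1}{\left(-180 + 36 \sqrt{2}\right) + 12616} = \frac{1}{12436 + 36 \sqrt{2}}$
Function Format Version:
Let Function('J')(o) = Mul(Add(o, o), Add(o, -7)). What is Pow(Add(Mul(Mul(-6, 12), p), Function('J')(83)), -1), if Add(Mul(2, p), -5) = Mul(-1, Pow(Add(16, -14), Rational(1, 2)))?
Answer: Add(Rational(3109, 38662876), Mul(Rational(-9, 38662876), Pow(2, Rational(1, 2)))) ≈ 8.0084e-5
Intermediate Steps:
Function('J')(o) = Mul(2, o, Add(-7, o)) (Function('J')(o) = Mul(Mul(2, o), Add(-7, o)) = Mul(2, o, Add(-7, o)))
p = Add(Rational(5, 2), Mul(Rational(-1, 2), Pow(2, Rational(1, 2)))) (p = Add(Rational(5, 2), Mul(Rational(1, 2), Mul(-1, Pow(Add(16, -14), Rational(1, 2))))) = Add(Rational(5, 2), Mul(Rational(1, 2), Mul(-1, Pow(2, Rational(1, 2))))) = Add(Rational(5, 2), Mul(Rational(-1, 2), Pow(2, Rational(1, 2)))) ≈ 1.7929)
Pow(Add(Mul(Mul(-6, 12), p), Function('J')(83)), -1) = Pow(Add(Mul(Mul(-6, 12), Add(Rational(5, 2), Mul(Rational(-1, 2), Pow(2, Rational(1, 2))))), Mul(2, 83, Add(-7, 83))), -1) = Pow(Add(Mul(-72, Add(Rational(5, 2), Mul(Rational(-1, 2), Pow(2, Rational(1, 2))))), Mul(2, 83, 76)), -1) = Pow(Add(Add(-180, Mul(36, Pow(2, Rational(1, 2)))), 12616), -1) = Pow(Add(12436, Mul(36, Pow(2, Rational(1, 2)))), -1)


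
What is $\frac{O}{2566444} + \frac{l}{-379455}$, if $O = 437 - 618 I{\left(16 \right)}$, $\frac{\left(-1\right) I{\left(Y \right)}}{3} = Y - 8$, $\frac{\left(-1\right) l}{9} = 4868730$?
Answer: $\frac{7497579997565}{64923333868} \approx 115.48$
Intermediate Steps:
$l = -43818570$ ($l = \left(-9\right) 4868730 = -43818570$)
$I{\left(Y \right)} = 24 - 3 Y$ ($I{\left(Y \right)} = - 3 \left(Y - 8\right) = - 3 \left(-8 + Y\right) = 24 - 3 Y$)
$O = 15269$ ($O = 437 - 618 \left(24 - 48\right) = 437 - -14832 = 437 + 14832 = 15269$)
$\frac{O}{2566444} + \frac{l}{-379455} = \frac{15269}{2566444} - \frac{43818570}{-379455} = 15269 \cdot \frac{1}{2566444} - - \frac{2921238}{25297} = \frac{15269}{2566444} + \frac{2921238}{25297} = \frac{7497579997565}{64923333868}$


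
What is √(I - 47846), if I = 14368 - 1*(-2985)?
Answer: I*√30493 ≈ 174.62*I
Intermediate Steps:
I = 17353 (I = 14368 + 2985 = 17353)
√(I - 47846) = √(17353 - 47846) = √(-30493) = I*√30493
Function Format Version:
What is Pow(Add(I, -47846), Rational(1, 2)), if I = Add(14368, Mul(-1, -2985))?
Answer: Mul(I, Pow(30493, Rational(1, 2))) ≈ Mul(174.62, I)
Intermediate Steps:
I = 17353 (I = Add(14368, 2985) = 17353)
Pow(Add(I, -47846), Rational(1, 2)) = Pow(Add(17353, -47846), Rational(1, 2)) = Pow(-30493, Rational(1, 2)) = Mul(I, Pow(30493, Rational(1, 2)))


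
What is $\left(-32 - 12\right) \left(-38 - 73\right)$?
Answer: $4884$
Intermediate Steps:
$\left(-32 - 12\right) \left(-38 - 73\right) = - 44 \left(-38 - 73\right) = \left(-44\right) \left(-111\right) = 4884$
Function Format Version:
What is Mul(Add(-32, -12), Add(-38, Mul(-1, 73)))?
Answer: 4884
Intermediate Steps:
Mul(Add(-32, -12), Add(-38, Mul(-1, 73))) = Mul(-44, Add(-38, -73)) = Mul(-44, -111) = 4884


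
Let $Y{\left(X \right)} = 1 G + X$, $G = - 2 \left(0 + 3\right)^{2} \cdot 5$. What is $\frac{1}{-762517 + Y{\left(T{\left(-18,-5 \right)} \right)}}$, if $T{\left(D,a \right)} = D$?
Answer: $- \frac{1}{762625} \approx -1.3113 \cdot 10^{-6}$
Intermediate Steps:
$G = -90$ ($G = - 2 \cdot 3^{2} \cdot 5 = \left(-2\right) 9 \cdot 5 = \left(-18\right) 5 = -90$)
$Y{\left(X \right)} = -90 + X$ ($Y{\left(X \right)} = 1 \left(-90\right) + X = -90 + X$)
$\frac{1}{-762517 + Y{\left(T{\left(-18,-5 \right)} \right)}} = \frac{1}{-762517 - 108} = \frac{1}{-762625} = - \frac{1}{762625}$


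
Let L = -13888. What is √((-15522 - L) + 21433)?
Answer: √19799 ≈ 140.71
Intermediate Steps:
√((-15522 - L) + 21433) = √((-15522 - 1*(-13888)) + 21433) = √((-15522 + 13888) + 21433) = √(-1634 + 21433) = √19799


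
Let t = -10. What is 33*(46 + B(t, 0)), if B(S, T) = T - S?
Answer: 1848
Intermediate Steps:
33*(46 + B(t, 0)) = 33*(46 + (0 - 1*(-10))) = 33*(46 + (0 + 10)) = 33*(46 + 10) = 33*56 = 1848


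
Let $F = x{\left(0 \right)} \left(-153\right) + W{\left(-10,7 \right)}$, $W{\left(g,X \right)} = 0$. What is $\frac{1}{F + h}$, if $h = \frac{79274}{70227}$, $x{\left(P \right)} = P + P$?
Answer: $\frac{70227}{79274} \approx 0.88588$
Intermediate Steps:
$x{\left(P \right)} = 2 P$
$h = \frac{79274}{70227}$ ($h = 79274 \cdot \frac{1}{70227} = \frac{79274}{70227} \approx 1.1288$)
$F = 0$ ($F = 2 \cdot 0 \left(-153\right) + 0 = 0 \left(-153\right) + 0 = 0 + 0 = 0$)
$\frac{1}{F + h} = \frac{1}{0 + \frac{79274}{70227}} = \frac{1}{\frac{79274}{70227}} = \frac{70227}{79274}$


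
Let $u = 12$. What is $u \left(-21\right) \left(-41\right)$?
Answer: $10332$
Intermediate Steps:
$u \left(-21\right) \left(-41\right) = 12 \left(-21\right) \left(-41\right) = \left(-252\right) \left(-41\right) = 10332$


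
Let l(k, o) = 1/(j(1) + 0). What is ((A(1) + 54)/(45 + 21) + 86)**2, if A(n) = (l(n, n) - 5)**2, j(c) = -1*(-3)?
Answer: 5536609/729 ≈ 7594.8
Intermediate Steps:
j(c) = 3
l(k, o) = 1/3 (l(k, o) = 1/(3 + 0) = 1/3)
A(n) = 196/9 (A(n) = (1/3 - 5)**2 = (-14/3)**2 = 196/9)
((A(1) + 54)/(45 + 21) + 86)**2 = ((196/9 + 54)/(45 + 21) + 86)**2 = ((682/9)/66 + 86)**2 = ((682/9)*(1/66) + 86)**2 = (31/27 + 86)**2 = (2353/27)**2 = 5536609/729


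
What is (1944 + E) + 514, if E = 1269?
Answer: 3727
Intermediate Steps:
(1944 + E) + 514 = (1944 + 1269) + 514 = 3213 + 514 = 3727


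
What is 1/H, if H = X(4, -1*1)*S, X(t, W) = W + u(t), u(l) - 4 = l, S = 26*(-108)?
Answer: -1/19656 ≈ -5.0875e-5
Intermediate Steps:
S = -2808
u(l) = 4 + l
X(t, W) = 4 + W + t (X(t, W) = W + (4 + t) = 4 + W + t)
H = -19656 (H = (4 - 1*1 + 4)*(-2808) = (4 - 1 + 4)*(-2808) = 7*(-2808) = -19656)
1/H = 1/(-19656) = -1/19656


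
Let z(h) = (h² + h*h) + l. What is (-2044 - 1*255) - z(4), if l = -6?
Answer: -2325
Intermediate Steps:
z(h) = -6 + 2*h² (z(h) = (h² + h*h) - 6 = (h² + h²) - 6 = 2*h² - 6 = -6 + 2*h²)
(-2044 - 1*255) - z(4) = (-2044 - 1*255) - (-6 + 2*4²) = (-2044 - 255) - (-6 + 2*16) = -2299 - (-6 + 32) = -2299 - 1*26 = -2299 - 26 = -2325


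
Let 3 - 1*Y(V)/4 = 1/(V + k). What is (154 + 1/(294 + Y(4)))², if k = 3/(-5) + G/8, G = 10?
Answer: 19099565793025/805310884 ≈ 23717.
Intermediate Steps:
k = 13/20 (k = 3/(-5) + 10/8 = 3*(-⅕) + 10*(⅛) = -⅗ + 5/4 = 13/20 ≈ 0.65000)
Y(V) = 12 - 4/(13/20 + V) (Y(V) = 12 - 4/(V + 13/20) = 12 - 4/(13/20 + V))
(154 + 1/(294 + Y(4)))² = (154 + 1/(294 + 4*(19 + 60*4)/(13 + 20*4)))² = (154 + 1/(294 + 4*(19 + 240)/(13 + 80)))² = (154 + 1/(294 + 4*259/93))² = (154 + 1/(294 + 4*(1/93)*259))² = (154 + 1/(294 + 1036/93))² = (154 + 1/(28378/93))² = (154 + 93/28378)² = (4370305/28378)² = 19099565793025/805310884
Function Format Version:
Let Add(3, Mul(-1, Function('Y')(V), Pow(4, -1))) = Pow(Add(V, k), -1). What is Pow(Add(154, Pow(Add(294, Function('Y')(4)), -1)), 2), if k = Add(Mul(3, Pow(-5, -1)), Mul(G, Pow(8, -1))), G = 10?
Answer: Rational(19099565793025, 805310884) ≈ 23717.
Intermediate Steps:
k = Rational(13, 20) (k = Add(Mul(3, Pow(-5, -1)), Mul(10, Pow(8, -1))) = Add(Mul(3, Rational(-1, 5)), Mul(10, Rational(1, 8))) = Add(Rational(-3, 5), Rational(5, 4)) = Rational(13, 20) ≈ 0.65000)
Function('Y')(V) = Add(12, Mul(-4, Pow(Add(Rational(13, 20), V), -1))) (Function('Y')(V) = Add(12, Mul(-4, Pow(Add(V, Rational(13, 20)), -1))) = Add(12, Mul(-4, Pow(Add(Rational(13, 20), V), -1))))
Pow(Add(154, Pow(Add(294, Function('Y')(4)), -1)), 2) = Pow(Add(154, Pow(Add(294, Mul(4, Pow(Add(13, Mul(20, 4)), -1), Add(19, Mul(60, 4)))), -1)), 2) = Pow(Add(154, Pow(Add(294, Mul(4, Pow(Add(13, 80), -1), Add(19, 240))), -1)), 2) = Pow(Add(154, Pow(Add(294, Mul(4, Pow(93, -1), 259)), -1)), 2) = Pow(Add(154, Pow(Add(294, Mul(4, Rational(1, 93), 259)), -1)), 2) = Pow(Add(154, Pow(Add(294, Rational(1036, 93)), -1)), 2) = Pow(Add(154, Pow(Rational(28378, 93), -1)), 2) = Pow(Add(154, Rational(93, 28378)), 2) = Pow(Rational(4370305, 28378), 2) = Rational(19099565793025, 805310884)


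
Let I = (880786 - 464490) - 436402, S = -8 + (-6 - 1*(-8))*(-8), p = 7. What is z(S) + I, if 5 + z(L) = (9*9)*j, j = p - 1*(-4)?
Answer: -19220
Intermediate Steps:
S = -24 (S = -8 + (-6 + 8)*(-8) = -8 + 2*(-8) = -8 - 16 = -24)
j = 11 (j = 7 - 1*(-4) = 7 + 4 = 11)
z(L) = 886 (z(L) = -5 + (9*9)*11 = -5 + 81*11 = -5 + 891 = 886)
I = -20106 (I = 416296 - 436402 = -20106)
z(S) + I = 886 - 20106 = -19220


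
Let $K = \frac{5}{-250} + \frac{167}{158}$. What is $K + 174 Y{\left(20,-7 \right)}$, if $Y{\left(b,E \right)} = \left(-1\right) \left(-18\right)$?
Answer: $\frac{6187748}{1975} \approx 3133.0$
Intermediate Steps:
$Y{\left(b,E \right)} = 18$
$K = \frac{2048}{1975}$ ($K = 5 \left(- \frac{1}{250}\right) + 167 \cdot \frac{1}{158} = - \frac{1}{50} + \frac{167}{158} = \frac{2048}{1975} \approx 1.037$)
$K + 174 Y{\left(20,-7 \right)} = \frac{2048}{1975} + 174 \cdot 18 = \frac{2048}{1975} + 3132 = \frac{6187748}{1975}$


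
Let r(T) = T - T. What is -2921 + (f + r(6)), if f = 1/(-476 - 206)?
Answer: -1992123/682 ≈ -2921.0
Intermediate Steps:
r(T) = 0
f = -1/682 (f = 1/(-682) = -1/682 ≈ -0.0014663)
-2921 + (f + r(6)) = -2921 + (-1/682 + 0) = -2921 - 1/682 = -1992123/682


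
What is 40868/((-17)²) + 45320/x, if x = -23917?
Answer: 56726028/406589 ≈ 139.52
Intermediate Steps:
40868/((-17)²) + 45320/x = 40868/((-17)²) + 45320/(-23917) = 40868/289 + 45320*(-1/23917) = 40868*(1/289) - 45320/23917 = 2404/17 - 45320/23917 = 56726028/406589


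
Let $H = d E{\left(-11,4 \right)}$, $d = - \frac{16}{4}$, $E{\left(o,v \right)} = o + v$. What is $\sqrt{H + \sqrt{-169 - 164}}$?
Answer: $\sqrt{28 + 3 i \sqrt{37}} \approx 5.5417 + 1.6464 i$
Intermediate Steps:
$d = -4$ ($d = \left(-16\right) \frac{1}{4} = -4$)
$H = 28$ ($H = - 4 \left(-11 + 4\right) = \left(-4\right) \left(-7\right) = 28$)
$\sqrt{H + \sqrt{-169 - 164}} = \sqrt{28 + \sqrt{-169 - 164}} = \sqrt{28 + \sqrt{-333}} = \sqrt{28 + 3 i \sqrt{37}}$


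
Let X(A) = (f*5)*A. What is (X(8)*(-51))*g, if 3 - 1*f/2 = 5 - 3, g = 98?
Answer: -399840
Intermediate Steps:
f = 2 (f = 6 - 2*(5 - 3) = 6 - 2*2 = 6 - 4 = 2)
X(A) = 10*A (X(A) = (2*5)*A = 10*A)
(X(8)*(-51))*g = ((10*8)*(-51))*98 = (80*(-51))*98 = -4080*98 = -399840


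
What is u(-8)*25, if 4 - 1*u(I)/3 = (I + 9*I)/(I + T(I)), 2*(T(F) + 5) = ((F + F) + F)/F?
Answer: -5100/23 ≈ -221.74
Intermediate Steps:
T(F) = -7/2 (T(F) = -5 + (((F + F) + F)/F)/2 = -5 + ((2*F + F)/F)/2 = -5 + ((3*F)/F)/2 = -5 + (½)*3 = -5 + 3/2 = -7/2)
u(I) = 12 - 30*I/(-7/2 + I) (u(I) = 12 - 3*(I + 9*I)/(I - 7/2) = 12 - 3*10*I/(-7/2 + I) = 12 - 30*I/(-7/2 + I))
u(-8)*25 = (12*(-7 - 3*(-8))/(-7 + 2*(-8)))*25 = (12*(-7 + 24)/(-7 - 16))*25 = (12*17/(-23))*25 = (12*(-1/23)*17)*25 = -204/23*25 = -5100/23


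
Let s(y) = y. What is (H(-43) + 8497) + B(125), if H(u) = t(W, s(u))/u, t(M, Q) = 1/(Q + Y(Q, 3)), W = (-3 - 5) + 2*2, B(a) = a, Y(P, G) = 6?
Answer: 13717603/1591 ≈ 8622.0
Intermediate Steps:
W = -4 (W = -8 + 4 = -4)
t(M, Q) = 1/(6 + Q) (t(M, Q) = 1/(Q + 6) = 1/(6 + Q))
H(u) = 1/(u*(6 + u)) (H(u) = 1/((6 + u)*u) = 1/(u*(6 + u)))
(H(-43) + 8497) + B(125) = (1/((-43)*(6 - 43)) + 8497) + 125 = (-1/43/(-37) + 8497) + 125 = (-1/43*(-1/37) + 8497) + 125 = (1/1591 + 8497) + 125 = 13518728/1591 + 125 = 13717603/1591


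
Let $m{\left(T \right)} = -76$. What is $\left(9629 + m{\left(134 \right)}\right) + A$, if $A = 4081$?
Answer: $13634$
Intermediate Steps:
$\left(9629 + m{\left(134 \right)}\right) + A = \left(9629 - 76\right) + 4081 = 9553 + 4081 = 13634$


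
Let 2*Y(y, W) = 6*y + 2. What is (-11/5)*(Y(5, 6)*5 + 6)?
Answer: -946/5 ≈ -189.20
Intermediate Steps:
Y(y, W) = 1 + 3*y (Y(y, W) = (6*y + 2)/2 = (2 + 6*y)/2 = 1 + 3*y)
(-11/5)*(Y(5, 6)*5 + 6) = (-11/5)*((1 + 3*5)*5 + 6) = (-11*⅕)*((1 + 15)*5 + 6) = -11*(16*5 + 6)/5 = -11*(80 + 6)/5 = -11/5*86 = -946/5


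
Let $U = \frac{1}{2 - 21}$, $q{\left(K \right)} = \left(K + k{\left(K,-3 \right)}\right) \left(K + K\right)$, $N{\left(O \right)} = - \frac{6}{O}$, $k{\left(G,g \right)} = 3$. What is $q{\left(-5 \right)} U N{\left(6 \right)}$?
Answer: $\frac{20}{19} \approx 1.0526$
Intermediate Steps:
$q{\left(K \right)} = 2 K \left(3 + K\right)$ ($q{\left(K \right)} = \left(K + 3\right) \left(K + K\right) = \left(3 + K\right) 2 K = 2 K \left(3 + K\right)$)
$U = - \frac{1}{19}$ ($U = \frac{1}{-19} = - \frac{1}{19} \approx -0.052632$)
$q{\left(-5 \right)} U N{\left(6 \right)} = 2 \left(-5\right) \left(3 - 5\right) \left(- \frac{1}{19}\right) \left(- \frac{6}{6}\right) = 2 \left(-5\right) \left(-2\right) \left(- \frac{1}{19}\right) \left(\left(-6\right) \frac{1}{6}\right) = 20 \left(- \frac{1}{19}\right) \left(-1\right) = \left(- \frac{20}{19}\right) \left(-1\right) = \frac{20}{19}$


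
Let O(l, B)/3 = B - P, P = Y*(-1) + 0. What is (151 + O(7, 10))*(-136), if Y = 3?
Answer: -25840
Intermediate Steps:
P = -3 (P = 3*(-1) + 0 = -3 + 0 = -3)
O(l, B) = 9 + 3*B (O(l, B) = 3*(B - 1*(-3)) = 3*(B + 3) = 3*(3 + B) = 9 + 3*B)
(151 + O(7, 10))*(-136) = (151 + (9 + 3*10))*(-136) = (151 + (9 + 30))*(-136) = (151 + 39)*(-136) = 190*(-136) = -25840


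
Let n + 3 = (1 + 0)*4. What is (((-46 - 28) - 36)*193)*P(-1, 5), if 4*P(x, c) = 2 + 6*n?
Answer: -42460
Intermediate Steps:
n = 1 (n = -3 + (1 + 0)*4 = -3 + 1*4 = -3 + 4 = 1)
P(x, c) = 2 (P(x, c) = (2 + 6*1)/4 = (2 + 6)/4 = (¼)*8 = 2)
(((-46 - 28) - 36)*193)*P(-1, 5) = (((-46 - 28) - 36)*193)*2 = ((-74 - 36)*193)*2 = -110*193*2 = -21230*2 = -42460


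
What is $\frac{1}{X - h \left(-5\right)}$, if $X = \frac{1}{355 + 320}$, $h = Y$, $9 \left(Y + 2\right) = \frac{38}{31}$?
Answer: $- \frac{20925}{194969} \approx -0.10732$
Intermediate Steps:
$Y = - \frac{520}{279}$ ($Y = -2 + \frac{38 \cdot \frac{1}{31}}{9} = -2 + \frac{1}{9} \cdot \frac{38}{31} = -2 + \frac{38}{279} = - \frac{520}{279} \approx -1.8638$)
$h = - \frac{520}{279} \approx -1.8638$
$X = \frac{1}{675} \approx 0.0014815$
$\frac{1}{X - h \left(-5\right)} = \frac{1}{\frac{1}{675} - \left(- \frac{520}{279}\right) \left(-5\right)} = \frac{1}{\frac{1}{675} - \frac{2600}{279}} = \frac{1}{- \frac{194969}{20925}} = - \frac{20925}{194969}$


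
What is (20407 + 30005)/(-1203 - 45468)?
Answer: -16804/15557 ≈ -1.0802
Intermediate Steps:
(20407 + 30005)/(-1203 - 45468) = 50412/(-46671) = 50412*(-1/46671) = -16804/15557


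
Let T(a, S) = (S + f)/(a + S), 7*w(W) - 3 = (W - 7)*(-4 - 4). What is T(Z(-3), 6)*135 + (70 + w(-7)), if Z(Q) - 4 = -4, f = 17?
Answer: 8455/14 ≈ 603.93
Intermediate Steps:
Z(Q) = 0 (Z(Q) = 4 - 4 = 0)
w(W) = 59/7 - 8*W/7 (w(W) = 3/7 + ((W - 7)*(-4 - 4))/7 = 3/7 + ((-7 + W)*(-8))/7 = 3/7 + (56 - 8*W)/7 = 3/7 + (8 - 8*W/7) = 59/7 - 8*W/7)
T(a, S) = (17 + S)/(S + a) (T(a, S) = (S + 17)/(a + S) = (17 + S)/(S + a))
T(Z(-3), 6)*135 + (70 + w(-7)) = ((17 + 6)/(6 + 0))*135 + (70 + (59/7 - 8/7*(-7))) = (23/6)*135 + (70 + (59/7 + 8)) = ((1/6)*23)*135 + (70 + 115/7) = (23/6)*135 + 605/7 = 1035/2 + 605/7 = 8455/14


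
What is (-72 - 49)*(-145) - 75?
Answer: 17470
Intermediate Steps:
(-72 - 49)*(-145) - 75 = -121*(-145) - 75 = 17545 - 75 = 17470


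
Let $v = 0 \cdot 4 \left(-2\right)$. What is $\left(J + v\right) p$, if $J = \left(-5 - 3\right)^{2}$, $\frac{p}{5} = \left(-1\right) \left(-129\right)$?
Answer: $41280$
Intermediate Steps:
$p = 645$ ($p = 5 \left(\left(-1\right) \left(-129\right)\right) = 5 \cdot 129 = 645$)
$J = 64$ ($J = \left(-8\right)^{2} = 64$)
$v = 0$ ($v = 0 \left(-2\right) = 0$)
$\left(J + v\right) p = \left(64 + 0\right) 645 = 64 \cdot 645 = 41280$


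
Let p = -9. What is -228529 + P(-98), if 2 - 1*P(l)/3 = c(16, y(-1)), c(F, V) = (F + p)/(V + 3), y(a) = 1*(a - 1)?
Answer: -228544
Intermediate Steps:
y(a) = -1 + a (y(a) = 1*(-1 + a) = -1 + a)
c(F, V) = (-9 + F)/(3 + V) (c(F, V) = (F - 9)/(V + 3) = (-9 + F)/(3 + V))
P(l) = -15 (P(l) = 6 - 3*(-9 + 16)/(3 + (-1 - 1)) = 6 - 3*7/(3 - 2) = 6 - 3*7/1 = 6 - 3*7 = 6 - 21 = -15)
-228529 + P(-98) = -228529 - 15 = -228544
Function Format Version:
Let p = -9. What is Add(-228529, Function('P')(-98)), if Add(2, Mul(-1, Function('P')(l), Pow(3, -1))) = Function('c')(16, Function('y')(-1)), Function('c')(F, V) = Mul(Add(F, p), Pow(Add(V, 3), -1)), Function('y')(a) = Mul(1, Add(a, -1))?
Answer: -228544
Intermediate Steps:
Function('y')(a) = Add(-1, a) (Function('y')(a) = Mul(1, Add(-1, a)) = Add(-1, a))
Function('c')(F, V) = Mul(Pow(Add(3, V), -1), Add(-9, F)) (Function('c')(F, V) = Mul(Add(F, -9), Pow(Add(V, 3), -1)) = Mul(Add(-9, F), Pow(Add(3, V), -1)) = Mul(Pow(Add(3, V), -1), Add(-9, F)))
Function('P')(l) = -15 (Function('P')(l) = Add(6, Mul(-3, Mul(Pow(Add(3, Add(-1, -1)), -1), Add(-9, 16)))) = Add(6, Mul(-3, Mul(Pow(Add(3, -2), -1), 7))) = Add(6, Mul(-3, Mul(Pow(1, -1), 7))) = Add(6, Mul(-3, Mul(1, 7))) = Add(6, Mul(-3, 7)) = Add(6, -21) = -15)
Add(-228529, Function('P')(-98)) = Add(-228529, -15) = -228544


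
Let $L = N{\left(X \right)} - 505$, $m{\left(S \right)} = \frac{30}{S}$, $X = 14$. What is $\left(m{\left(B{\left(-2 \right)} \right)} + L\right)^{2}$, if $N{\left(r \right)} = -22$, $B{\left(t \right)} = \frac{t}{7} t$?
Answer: $\frac{900601}{4} \approx 2.2515 \cdot 10^{5}$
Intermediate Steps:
$B{\left(t \right)} = \frac{t^{2}}{7}$ ($B{\left(t \right)} = t \frac{1}{7} t = \frac{t}{7} t = \frac{t^{2}}{7}$)
$L = -527$ ($L = -22 - 505 = -527$)
$\left(m{\left(B{\left(-2 \right)} \right)} + L\right)^{2} = \left(\frac{30}{\frac{1}{7} \left(-2\right)^{2}} - 527\right)^{2} = \left(\frac{30}{\frac{1}{7} \cdot 4} - 527\right)^{2} = \left(\frac{30}{\frac{4}{7}} - 527\right)^{2} = \left(30 \cdot \frac{7}{4} - 527\right)^{2} = \left(\frac{105}{2} - 527\right)^{2} = \left(- \frac{949}{2}\right)^{2} = \frac{900601}{4}$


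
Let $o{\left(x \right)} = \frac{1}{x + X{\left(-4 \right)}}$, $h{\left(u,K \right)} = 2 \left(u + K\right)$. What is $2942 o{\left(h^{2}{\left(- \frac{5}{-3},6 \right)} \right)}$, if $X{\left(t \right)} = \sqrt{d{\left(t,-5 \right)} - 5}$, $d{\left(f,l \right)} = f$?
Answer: $\frac{56027448}{4478185} - \frac{714906 i}{4478185} \approx 12.511 - 0.15964 i$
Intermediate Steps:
$X{\left(t \right)} = \sqrt{-5 + t}$ ($X{\left(t \right)} = \sqrt{t - 5} = \sqrt{-5 + t}$)
$h{\left(u,K \right)} = 2 K + 2 u$ ($h{\left(u,K \right)} = 2 \left(K + u\right) = 2 K + 2 u$)
$o{\left(x \right)} = \frac{1}{x + 3 i}$ ($o{\left(x \right)} = \frac{1}{x + \sqrt{-5 - 4}} = \frac{1}{x + \sqrt{-9}} = \frac{1}{x + 3 i}$)
$2942 o{\left(h^{2}{\left(- \frac{5}{-3},6 \right)} \right)} = \frac{2942}{\left(2 \cdot 6 + 2 \left(- \frac{5}{-3}\right)\right)^{2} + 3 i} = \frac{2942}{\left(12 + 2 \left(- \frac{5 \left(-1\right)}{3}\right)\right)^{2} + 3 i} = \frac{2942}{\left(12 + 2 \left(\left(-1\right) \left(- \frac{5}{3}\right)\right)\right)^{2} + 3 i} = \frac{2942}{\left(12 + 2 \cdot \frac{5}{3}\right)^{2} + 3 i} = \frac{2942}{\left(12 + \frac{10}{3}\right)^{2} + 3 i} = \frac{2942}{\left(\frac{46}{3}\right)^{2} + 3 i} = \frac{2942}{\frac{2116}{9} + 3 i} = 2942 \frac{81 \left(\frac{2116}{9} - 3 i\right)}{4478185} = \frac{238302 \left(\frac{2116}{9} - 3 i\right)}{4478185}$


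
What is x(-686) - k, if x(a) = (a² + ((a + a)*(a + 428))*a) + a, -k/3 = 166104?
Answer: -241859314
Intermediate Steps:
k = -498312 (k = -3*166104 = -498312)
x(a) = a + a² + 2*a²*(428 + a) (x(a) = (a² + ((2*a)*(428 + a))*a) + a = (a² + (2*a*(428 + a))*a) + a = (a² + 2*a²*(428 + a)) + a = a + a² + 2*a²*(428 + a))
x(-686) - k = -686*(1 + 2*(-686)² + 857*(-686)) - 1*(-498312) = -686*(1 + 2*470596 - 587902) + 498312 = -686*(1 + 941192 - 587902) + 498312 = -686*353291 + 498312 = -242357626 + 498312 = -241859314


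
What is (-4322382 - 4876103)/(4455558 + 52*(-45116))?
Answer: -9198485/2109526 ≈ -4.3605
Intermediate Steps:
(-4322382 - 4876103)/(4455558 + 52*(-45116)) = -9198485/(4455558 - 2346032) = -9198485/2109526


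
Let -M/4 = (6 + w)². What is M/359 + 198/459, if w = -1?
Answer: 2798/18309 ≈ 0.15282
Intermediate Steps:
M = -100 (M = -4*(6 - 1)² = -4*5² = -4*25 = -100)
M/359 + 198/459 = -100/359 + 198/459 = -100*1/359 + 198*(1/459) = -100/359 + 22/51 = 2798/18309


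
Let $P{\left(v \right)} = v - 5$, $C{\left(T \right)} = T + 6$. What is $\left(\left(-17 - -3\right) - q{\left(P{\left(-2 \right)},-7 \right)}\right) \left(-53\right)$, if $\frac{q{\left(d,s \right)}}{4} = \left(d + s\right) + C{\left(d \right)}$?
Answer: $-2438$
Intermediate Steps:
$C{\left(T \right)} = 6 + T$
$P{\left(v \right)} = -5 + v$
$q{\left(d,s \right)} = 24 + 4 s + 8 d$ ($q{\left(d,s \right)} = 4 \left(\left(d + s\right) + \left(6 + d\right)\right) = 4 \left(6 + s + 2 d\right) = 24 + 4 s + 8 d$)
$\left(\left(-17 - -3\right) - q{\left(P{\left(-2 \right)},-7 \right)}\right) \left(-53\right) = \left(\left(-17 - -3\right) - \left(24 + 4 \left(-7\right) + 8 \left(-5 - 2\right)\right)\right) \left(-53\right) = \left(\left(-17 + 3\right) - \left(24 - 28 + 8 \left(-7\right)\right)\right) \left(-53\right) = \left(-14 - \left(24 - 28 - 56\right)\right) \left(-53\right) = \left(-14 - -60\right) \left(-53\right) = \left(-14 + 60\right) \left(-53\right) = 46 \left(-53\right) = -2438$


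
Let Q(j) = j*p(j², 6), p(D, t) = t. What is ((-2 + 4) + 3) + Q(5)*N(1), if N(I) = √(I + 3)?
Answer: 65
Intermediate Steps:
Q(j) = 6*j (Q(j) = j*6 = 6*j)
N(I) = √(3 + I)
((-2 + 4) + 3) + Q(5)*N(1) = ((-2 + 4) + 3) + (6*5)*√(3 + 1) = (2 + 3) + 30*√4 = 5 + 30*2 = 5 + 60 = 65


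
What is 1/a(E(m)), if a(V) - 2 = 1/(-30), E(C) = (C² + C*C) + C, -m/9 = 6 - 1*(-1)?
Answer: 30/59 ≈ 0.50847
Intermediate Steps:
m = -63 (m = -9*(6 - 1*(-1)) = -9*(6 + 1) = -9*7 = -63)
E(C) = C + 2*C² (E(C) = (C² + C²) + C = 2*C² + C = C + 2*C²)
a(V) = 59/30 (a(V) = 2 + 1/(-30) = 2 - 1/30 = 59/30)
1/a(E(m)) = 1/(59/30) = 30/59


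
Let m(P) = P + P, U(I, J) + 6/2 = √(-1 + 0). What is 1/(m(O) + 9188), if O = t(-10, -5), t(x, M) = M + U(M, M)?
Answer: 2293/21031397 - I/42062794 ≈ 0.00010903 - 2.3774e-8*I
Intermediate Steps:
U(I, J) = -3 + I (U(I, J) = -3 + √(-1 + 0) = -3 + √(-1) = -3 + I)
t(x, M) = -3 + I + M (t(x, M) = M + (-3 + I) = -3 + I + M)
O = -8 + I (O = -3 + I - 5 = -8 + I ≈ -8.0 + 1.0*I)
m(P) = 2*P
1/(m(O) + 9188) = 1/(2*(-8 + I) + 9188) = 1/((-16 + 2*I) + 9188) = 1/(9172 + 2*I) = (9172 - 2*I)/84125588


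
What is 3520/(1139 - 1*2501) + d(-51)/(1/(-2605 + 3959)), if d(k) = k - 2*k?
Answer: 47024014/681 ≈ 69051.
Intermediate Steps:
d(k) = -k
3520/(1139 - 1*2501) + d(-51)/(1/(-2605 + 3959)) = 3520/(1139 - 1*2501) + (-1*(-51))/(1/(-2605 + 3959)) = 3520/(1139 - 2501) + 51/(1/1354) = 3520/(-1362) + 51/(1/1354) = 3520*(-1/1362) + 51*1354 = -1760/681 + 69054 = 47024014/681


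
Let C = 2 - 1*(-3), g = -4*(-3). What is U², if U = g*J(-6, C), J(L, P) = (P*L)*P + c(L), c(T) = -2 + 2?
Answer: 3240000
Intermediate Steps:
c(T) = 0
g = 12
C = 5 (C = 2 + 3 = 5)
J(L, P) = L*P² (J(L, P) = (P*L)*P + 0 = (L*P)*P + 0 = L*P² + 0 = L*P²)
U = -1800 (U = 12*(-6*5²) = 12*(-6*25) = 12*(-150) = -1800)
U² = (-1800)² = 3240000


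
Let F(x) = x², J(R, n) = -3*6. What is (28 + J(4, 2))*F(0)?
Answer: 0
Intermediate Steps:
J(R, n) = -18
(28 + J(4, 2))*F(0) = (28 - 18)*0² = 10*0 = 0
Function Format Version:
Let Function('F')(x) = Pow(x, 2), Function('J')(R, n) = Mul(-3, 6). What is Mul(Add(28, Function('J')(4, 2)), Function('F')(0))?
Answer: 0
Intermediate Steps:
Function('J')(R, n) = -18
Mul(Add(28, Function('J')(4, 2)), Function('F')(0)) = Mul(Add(28, -18), Pow(0, 2)) = Mul(10, 0) = 0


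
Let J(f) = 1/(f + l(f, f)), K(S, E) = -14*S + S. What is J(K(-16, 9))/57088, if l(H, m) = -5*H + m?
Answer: -1/35622912 ≈ -2.8072e-8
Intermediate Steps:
K(S, E) = -13*S
l(H, m) = m - 5*H
J(f) = -1/(3*f) (J(f) = 1/(f + (f - 5*f)) = 1/(f - 4*f) = 1/(-3*f) = -1/(3*f))
J(K(-16, 9))/57088 = -1/(3*((-13*(-16))))/57088 = -⅓/208*(1/57088) = -⅓*1/208*(1/57088) = -1/624*1/57088 = -1/35622912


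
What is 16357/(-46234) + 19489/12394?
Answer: 174581442/143256049 ≈ 1.2187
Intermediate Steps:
16357/(-46234) + 19489/12394 = 16357*(-1/46234) + 19489*(1/12394) = -16357/46234 + 19489/12394 = 174581442/143256049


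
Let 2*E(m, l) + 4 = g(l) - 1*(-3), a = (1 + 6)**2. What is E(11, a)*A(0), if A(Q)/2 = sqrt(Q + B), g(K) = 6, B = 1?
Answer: 5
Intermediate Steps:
a = 49 (a = 7**2 = 49)
A(Q) = 2*sqrt(1 + Q) (A(Q) = 2*sqrt(Q + 1) = 2*sqrt(1 + Q))
E(m, l) = 5/2 (E(m, l) = -2 + (6 - 1*(-3))/2 = -2 + (6 + 3)/2 = -2 + (1/2)*9 = -2 + 9/2 = 5/2)
E(11, a)*A(0) = 5*(2*sqrt(1 + 0))/2 = 5*(2*sqrt(1))/2 = 5*(2*1)/2 = (5/2)*2 = 5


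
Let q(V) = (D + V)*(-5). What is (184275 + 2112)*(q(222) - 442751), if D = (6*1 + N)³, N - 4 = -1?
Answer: -83409300822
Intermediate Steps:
N = 3 (N = 4 - 1 = 3)
D = 729 (D = (6*1 + 3)³ = (6 + 3)³ = 9³ = 729)
q(V) = -3645 - 5*V (q(V) = (729 + V)*(-5) = -3645 - 5*V)
(184275 + 2112)*(q(222) - 442751) = (184275 + 2112)*((-3645 - 5*222) - 442751) = 186387*((-3645 - 1110) - 442751) = 186387*(-4755 - 442751) = 186387*(-447506) = -83409300822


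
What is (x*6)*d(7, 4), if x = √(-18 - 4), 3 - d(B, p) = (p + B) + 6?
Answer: -84*I*√22 ≈ -394.0*I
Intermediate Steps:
d(B, p) = -3 - B - p (d(B, p) = 3 - ((p + B) + 6) = 3 - ((B + p) + 6) = 3 - (6 + B + p) = 3 + (-6 - B - p) = -3 - B - p)
x = I*√22 (x = √(-22) = I*√22 ≈ 4.6904*I)
(x*6)*d(7, 4) = ((I*√22)*6)*(-3 - 1*7 - 1*4) = (6*I*√22)*(-3 - 7 - 4) = (6*I*√22)*(-14) = -84*I*√22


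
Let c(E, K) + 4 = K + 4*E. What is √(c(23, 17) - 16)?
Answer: √89 ≈ 9.4340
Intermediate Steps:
c(E, K) = -4 + K + 4*E (c(E, K) = -4 + (K + 4*E) = -4 + K + 4*E)
√(c(23, 17) - 16) = √((-4 + 17 + 4*23) - 16) = √((-4 + 17 + 92) - 16) = √(105 - 16) = √89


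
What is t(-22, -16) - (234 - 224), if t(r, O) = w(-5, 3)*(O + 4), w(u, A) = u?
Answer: 50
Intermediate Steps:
t(r, O) = -20 - 5*O (t(r, O) = -5*(O + 4) = -5*(4 + O) = -20 - 5*O)
t(-22, -16) - (234 - 224) = (-20 - 5*(-16)) - (234 - 224) = (-20 + 80) - 1*10 = 60 - 10 = 50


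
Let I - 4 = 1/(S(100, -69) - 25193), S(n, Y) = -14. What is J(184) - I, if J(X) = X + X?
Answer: 9175349/25207 ≈ 364.00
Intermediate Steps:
J(X) = 2*X
I = 100827/25207 (I = 4 + 1/(-14 - 25193) = 4 + 1/(-25207) = 4 - 1/25207 = 100827/25207 ≈ 4.0000)
J(184) - I = 2*184 - 1*100827/25207 = 368 - 100827/25207 = 9175349/25207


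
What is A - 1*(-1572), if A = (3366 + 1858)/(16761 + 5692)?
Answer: 35301340/22453 ≈ 1572.2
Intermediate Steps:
A = 5224/22453 ≈ 0.23266
A - 1*(-1572) = 5224/22453 - 1*(-1572) = 5224/22453 + 1572 = 35301340/22453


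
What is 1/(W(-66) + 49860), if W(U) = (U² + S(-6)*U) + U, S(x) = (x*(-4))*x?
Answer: 1/63654 ≈ 1.5710e-5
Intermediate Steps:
S(x) = -4*x² (S(x) = (-4*x)*x = -4*x²)
W(U) = U² - 143*U (W(U) = (U² + (-4*(-6)²)*U) + U = (U² + (-4*36)*U) + U = (U² - 144*U) + U = U² - 143*U)
1/(W(-66) + 49860) = 1/(-66*(-143 - 66) + 49860) = 1/(-66*(-209) + 49860) = 1/(13794 + 49860) = 1/63654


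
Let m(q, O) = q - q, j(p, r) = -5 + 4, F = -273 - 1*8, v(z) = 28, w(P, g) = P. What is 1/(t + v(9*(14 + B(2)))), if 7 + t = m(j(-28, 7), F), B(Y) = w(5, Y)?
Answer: 1/21 ≈ 0.047619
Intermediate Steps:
B(Y) = 5
F = -281 (F = -273 - 8 = -281)
j(p, r) = -1
m(q, O) = 0
t = -7 (t = -7 + 0 = -7)
1/(t + v(9*(14 + B(2)))) = 1/(-7 + 28) = 1/21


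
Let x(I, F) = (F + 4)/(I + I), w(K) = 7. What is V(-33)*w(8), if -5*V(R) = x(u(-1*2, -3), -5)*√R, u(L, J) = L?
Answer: -7*I*√33/20 ≈ -2.0106*I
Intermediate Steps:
x(I, F) = (4 + F)/(2*I) (x(I, F) = (4 + F)/((2*I)) = (4 + F)*(1/(2*I)) = (4 + F)/(2*I))
V(R) = -√R/20 (V(R) = -(4 - 5)/(2*((-1*2)))*√R/5 = -(½)*(-1)/(-2)*√R/5 = -(½)*(-½)*(-1)*√R/5 = -√R/20)
V(-33)*w(8) = -I*√33/20*7 = -7*I*√33/20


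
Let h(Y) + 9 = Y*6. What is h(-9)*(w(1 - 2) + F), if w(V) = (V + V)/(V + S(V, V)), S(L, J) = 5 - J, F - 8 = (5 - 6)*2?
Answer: -1764/5 ≈ -352.80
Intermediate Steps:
F = 6 (F = 8 + (5 - 6)*2 = 8 - 1*2 = 8 - 2 = 6)
h(Y) = -9 + 6*Y (h(Y) = -9 + Y*6 = -9 + 6*Y)
w(V) = 2*V/5 (w(V) = (V + V)/(V + (5 - V)) = (2*V)/5 = (2*V)*(1/5) = 2*V/5)
h(-9)*(w(1 - 2) + F) = (-9 + 6*(-9))*(2*(1 - 2)/5 + 6) = (-9 - 54)*((2/5)*(-1) + 6) = -63*(-2/5 + 6) = -63*28/5 = -1764/5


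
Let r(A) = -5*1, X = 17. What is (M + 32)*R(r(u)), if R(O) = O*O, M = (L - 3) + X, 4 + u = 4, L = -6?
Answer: 1000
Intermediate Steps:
u = 0 (u = -4 + 4 = 0)
r(A) = -5
M = 8 (M = (-6 - 3) + 17 = -9 + 17 = 8)
R(O) = O**2
(M + 32)*R(r(u)) = (8 + 32)*(-5)**2 = 40*25 = 1000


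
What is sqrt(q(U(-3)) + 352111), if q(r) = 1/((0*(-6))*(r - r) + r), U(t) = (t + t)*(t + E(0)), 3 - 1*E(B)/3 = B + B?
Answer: sqrt(12675995)/6 ≈ 593.39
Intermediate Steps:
E(B) = 9 - 6*B (E(B) = 9 - 3*(B + B) = 9 - 6*B)
U(t) = 2*t*(9 + t) (U(t) = (t + t)*(t + (9 - 6*0)) = (2*t)*(t + (9 + 0)) = (2*t)*(t + 9) = (2*t)*(9 + t) = 2*t*(9 + t))
q(r) = 1/r (q(r) = 1/(0*0 + r) = 1/(0 + r) = 1/r)
sqrt(q(U(-3)) + 352111) = sqrt(1/(2*(-3)*(9 - 3)) + 352111) = sqrt(1/(2*(-3)*6) + 352111) = sqrt(1/(-36) + 352111) = sqrt(-1/36 + 352111) = sqrt(12675995/36) = sqrt(12675995)/6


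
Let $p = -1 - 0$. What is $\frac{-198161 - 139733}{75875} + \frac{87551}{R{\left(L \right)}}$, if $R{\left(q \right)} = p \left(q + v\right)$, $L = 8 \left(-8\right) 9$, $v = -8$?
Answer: $\frac{6445602029}{44311000} \approx 145.46$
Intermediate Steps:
$L = -576$ ($L = \left(-64\right) 9 = -576$)
$p = -1$ ($p = -1 + 0 = -1$)
$R{\left(q \right)} = 8 - q$ ($R{\left(q \right)} = - (q - 8) = - (-8 + q) = 8 - q$)
$\frac{-198161 - 139733}{75875} + \frac{87551}{R{\left(L \right)}} = \frac{-198161 - 139733}{75875} + \frac{87551}{8 - -576} = \left(-337894\right) \frac{1}{75875} + \frac{87551}{8 + 576} = - \frac{337894}{75875} + \frac{87551}{584} = \frac{6445602029}{44311000}$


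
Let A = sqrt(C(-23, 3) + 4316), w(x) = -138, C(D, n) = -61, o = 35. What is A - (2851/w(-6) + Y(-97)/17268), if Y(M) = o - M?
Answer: 4101071/198582 + sqrt(4255) ≈ 85.882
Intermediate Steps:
Y(M) = 35 - M
A = sqrt(4255) (A = sqrt(-61 + 4316) = sqrt(4255) ≈ 65.230)
A - (2851/w(-6) + Y(-97)/17268) = sqrt(4255) - (2851/(-138) + (35 - 1*(-97))/17268) = sqrt(4255) - (2851*(-1/138) + (35 + 97)*(1/17268)) = sqrt(4255) - (-2851/138 + 132*(1/17268)) = sqrt(4255) - (-2851/138 + 11/1439) = sqrt(4255) - 1*(-4101071/198582) = sqrt(4255) + 4101071/198582 = 4101071/198582 + sqrt(4255)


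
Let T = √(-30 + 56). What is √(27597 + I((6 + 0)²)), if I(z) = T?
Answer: √(27597 + √26) ≈ 166.14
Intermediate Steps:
T = √26 ≈ 5.0990
I(z) = √26
√(27597 + I((6 + 0)²)) = √(27597 + √26)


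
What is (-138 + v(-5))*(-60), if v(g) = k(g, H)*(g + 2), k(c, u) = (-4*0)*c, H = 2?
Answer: 8280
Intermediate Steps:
k(c, u) = 0 (k(c, u) = 0*c = 0)
v(g) = 0 (v(g) = 0*(g + 2) = 0*(2 + g) = 0)
(-138 + v(-5))*(-60) = (-138 + 0)*(-60) = -138*(-60) = 8280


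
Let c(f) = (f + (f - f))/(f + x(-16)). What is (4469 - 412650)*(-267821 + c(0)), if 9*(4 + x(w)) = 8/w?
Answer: 109319443601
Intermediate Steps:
x(w) = -4 + 8/(9*w) (x(w) = -4 + (8/w)/9 = -4 + 8/(9*w))
c(f) = f/(-73/18 + f) (c(f) = (f + (f - f))/(f + (-4 + (8/9)/(-16))) = (f + 0)/(f + (-4 + (8/9)*(-1/16))) = f/(f + (-4 - 1/18)) = f/(f - 73/18) = f/(-73/18 + f))
(4469 - 412650)*(-267821 + c(0)) = (4469 - 412650)*(-267821 + 18*0/(-73 + 18*0)) = -408181*(-267821 + 18*0/(-73 + 0)) = -408181*(-267821 + 18*0/(-73)) = -408181*(-267821 + 18*0*(-1/73)) = -408181*(-267821 + 0) = -408181*(-267821) = 109319443601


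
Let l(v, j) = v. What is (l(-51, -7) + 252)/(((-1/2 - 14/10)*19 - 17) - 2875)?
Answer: -2010/29281 ≈ -0.068645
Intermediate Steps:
(l(-51, -7) + 252)/(((-1/2 - 14/10)*19 - 17) - 2875) = (-51 + 252)/(((-1/2 - 14/10)*19 - 17) - 2875) = 201/(((-1*½ - 14*⅒)*19 - 17) - 2875) = 201/(((-½ - 7/5)*19 - 17) - 2875) = 201/((-19/10*19 - 17) - 2875) = 201/((-361/10 - 17) - 2875) = 201/(-531/10 - 2875) = 201/(-29281/10) = 201*(-10/29281) = -2010/29281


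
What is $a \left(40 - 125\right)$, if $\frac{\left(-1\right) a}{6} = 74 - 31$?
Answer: $21930$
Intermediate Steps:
$a = -258$ ($a = - 6 \left(74 - 31\right) = \left(-6\right) 43 = -258$)
$a \left(40 - 125\right) = - 258 \left(40 - 125\right) = \left(-258\right) \left(-85\right) = 21930$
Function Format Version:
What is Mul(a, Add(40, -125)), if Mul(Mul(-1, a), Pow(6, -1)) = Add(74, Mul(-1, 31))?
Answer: 21930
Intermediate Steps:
a = -258 (a = Mul(-6, Add(74, Mul(-1, 31))) = Mul(-6, Add(74, -31)) = Mul(-6, 43) = -258)
Mul(a, Add(40, -125)) = Mul(-258, Add(40, -125)) = Mul(-258, -85) = 21930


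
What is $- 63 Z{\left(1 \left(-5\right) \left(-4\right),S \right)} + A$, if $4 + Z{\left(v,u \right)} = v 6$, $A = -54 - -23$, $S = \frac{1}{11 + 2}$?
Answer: $-7339$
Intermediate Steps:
$S = \frac{1}{13} \approx 0.076923$
$A = -31$ ($A = -54 + 23 = -31$)
$Z{\left(v,u \right)} = -4 + 6 v$ ($Z{\left(v,u \right)} = -4 + v 6 = -4 + 6 v$)
$- 63 Z{\left(1 \left(-5\right) \left(-4\right),S \right)} + A = - 63 \left(-4 + 6 \cdot 1 \left(-5\right) \left(-4\right)\right) - 31 = - 63 \left(-4 + 6 \left(\left(-5\right) \left(-4\right)\right)\right) - 31 = - 63 \left(-4 + 6 \cdot 20\right) - 31 = - 63 \left(-4 + 120\right) - 31 = \left(-63\right) 116 - 31 = -7308 - 31 = -7339$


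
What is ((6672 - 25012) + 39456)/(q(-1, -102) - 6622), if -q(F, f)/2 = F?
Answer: -5279/1655 ≈ -3.1897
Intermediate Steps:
q(F, f) = -2*F
((6672 - 25012) + 39456)/(q(-1, -102) - 6622) = ((6672 - 25012) + 39456)/(-2*(-1) - 6622) = (-18340 + 39456)/(2 - 6622) = 21116/(-6620) = 21116*(-1/6620) = -5279/1655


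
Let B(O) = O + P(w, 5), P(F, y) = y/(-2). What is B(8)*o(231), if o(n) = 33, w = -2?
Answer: 363/2 ≈ 181.50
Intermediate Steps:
P(F, y) = -y/2 (P(F, y) = y*(-1/2) = -y/2)
B(O) = -5/2 + O (B(O) = O - 1/2*5 = O - 5/2 = -5/2 + O)
B(8)*o(231) = (-5/2 + 8)*33 = (11/2)*33 = 363/2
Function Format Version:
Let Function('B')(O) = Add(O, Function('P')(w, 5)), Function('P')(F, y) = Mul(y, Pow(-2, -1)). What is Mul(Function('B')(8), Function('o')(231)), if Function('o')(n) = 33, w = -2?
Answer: Rational(363, 2) ≈ 181.50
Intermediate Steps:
Function('P')(F, y) = Mul(Rational(-1, 2), y) (Function('P')(F, y) = Mul(y, Rational(-1, 2)) = Mul(Rational(-1, 2), y))
Function('B')(O) = Add(Rational(-5, 2), O) (Function('B')(O) = Add(O, Mul(Rational(-1, 2), 5)) = Add(O, Rational(-5, 2)) = Add(Rational(-5, 2), O))
Mul(Function('B')(8), Function('o')(231)) = Mul(Add(Rational(-5, 2), 8), 33) = Mul(Rational(11, 2), 33) = Rational(363, 2)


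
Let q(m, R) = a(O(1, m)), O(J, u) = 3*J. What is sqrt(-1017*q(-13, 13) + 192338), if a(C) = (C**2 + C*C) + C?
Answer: sqrt(170981) ≈ 413.50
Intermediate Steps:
a(C) = C + 2*C**2 (a(C) = (C**2 + C**2) + C = 2*C**2 + C = C + 2*C**2)
q(m, R) = 21 (q(m, R) = (3*1)*(1 + 2*(3*1)) = 3*(1 + 2*3) = 3*(1 + 6) = 3*7 = 21)
sqrt(-1017*q(-13, 13) + 192338) = sqrt(-1017*21 + 192338) = sqrt(-21357 + 192338) = sqrt(170981)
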